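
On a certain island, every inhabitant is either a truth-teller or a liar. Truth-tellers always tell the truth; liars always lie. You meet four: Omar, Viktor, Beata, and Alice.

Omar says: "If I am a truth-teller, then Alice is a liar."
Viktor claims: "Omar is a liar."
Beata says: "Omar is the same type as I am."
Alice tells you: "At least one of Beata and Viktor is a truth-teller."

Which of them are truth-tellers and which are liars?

Consider Omar. Suppose Omar is a liar.
Then Omar's own statement would have to be false, but it can't be — contradiction.
So Omar is a truth-teller.
With that fixed, Viktor's statement is false, so Viktor is a liar.
Consider Beata. Suppose Beata is a truth-teller.
Then no assignment of the remaining roles makes every statement match its speaker's type — contradiction.
So Beata is a liar.
With that fixed, Alice's statement is false, so Alice is a liar.

Omar: truth-teller, Viktor: liar, Beata: liar, Alice: liar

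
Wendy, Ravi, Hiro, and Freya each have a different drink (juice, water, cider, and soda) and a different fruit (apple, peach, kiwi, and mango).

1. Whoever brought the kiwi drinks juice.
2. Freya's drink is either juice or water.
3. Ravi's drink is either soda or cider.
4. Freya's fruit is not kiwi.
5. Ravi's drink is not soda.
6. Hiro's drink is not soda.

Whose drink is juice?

With clues 1–3, Ravi is impossible for the one with drink juice.
With clues 1–4, Freya is impossible for the one with drink juice.
With clues 1–6, Wendy is impossible for the one with drink juice.
That leaves Hiro.

Hiro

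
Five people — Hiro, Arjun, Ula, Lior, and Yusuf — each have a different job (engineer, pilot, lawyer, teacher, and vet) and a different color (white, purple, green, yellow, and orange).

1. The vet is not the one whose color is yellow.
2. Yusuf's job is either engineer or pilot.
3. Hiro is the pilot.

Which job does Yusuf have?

engineer

With clues 1–2, lawyer, teacher, and vet are impossible for Yusuf's job.
With clues 1–3, pilot is impossible for Yusuf's job.
That leaves engineer.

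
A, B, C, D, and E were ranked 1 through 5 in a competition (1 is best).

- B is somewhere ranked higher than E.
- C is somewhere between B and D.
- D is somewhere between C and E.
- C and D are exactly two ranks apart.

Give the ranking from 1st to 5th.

B, C, A, D, E

From clue 1: B is in {1,2,3,4}.
From clues 1–2: C is in {2,3,4}.
From clues 1–3: B is in {1,2}.
From clues 1–4: B → rank 1, C → rank 2, A → rank 3, D → rank 4, E → rank 5.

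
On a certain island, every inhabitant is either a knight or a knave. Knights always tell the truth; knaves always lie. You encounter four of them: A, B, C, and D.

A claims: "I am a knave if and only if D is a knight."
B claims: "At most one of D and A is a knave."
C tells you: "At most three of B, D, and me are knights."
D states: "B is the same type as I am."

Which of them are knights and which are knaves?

A: knight, B: knight, C: knight, D: knave

Regardless of anyone's role, C's statement is true, so C is a knight.
Consider A. Suppose A is a knave.
Then no assignment of the remaining roles makes every statement match its speaker's type — contradiction.
So A is a knight.
With that fixed, B's statement is true, so B is a knight.
Consider D. Suppose D is a knight.
Then A's statement comes out false, contradicting A being a knight.
So D is a knave.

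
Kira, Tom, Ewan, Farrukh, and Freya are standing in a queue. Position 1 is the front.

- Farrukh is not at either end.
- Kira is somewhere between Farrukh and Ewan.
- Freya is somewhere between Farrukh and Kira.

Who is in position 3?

Freya

With clues 1–2, Ewan is ruled out for position 3.
With clues 1–3, Farrukh, Kira, and Tom are ruled out for position 3.
So position 3 is Freya.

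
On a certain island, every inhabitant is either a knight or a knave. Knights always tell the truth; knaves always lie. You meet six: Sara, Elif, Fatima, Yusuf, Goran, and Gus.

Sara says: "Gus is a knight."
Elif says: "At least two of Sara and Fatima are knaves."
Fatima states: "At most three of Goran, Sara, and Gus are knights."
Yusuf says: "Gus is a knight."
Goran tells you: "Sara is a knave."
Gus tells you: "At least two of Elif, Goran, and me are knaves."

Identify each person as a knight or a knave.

Sara: knight, Elif: knave, Fatima: knight, Yusuf: knight, Goran: knave, Gus: knight

Regardless of anyone's role, Fatima's statement is true, so Fatima is a knight.
With that fixed, Elif's statement is false, so Elif is a knave.
Consider Sara. Suppose Sara is a knave.
Then no assignment of the remaining roles makes every statement match its speaker's type — contradiction.
So Sara is a knight.
With that fixed, Goran's statement is false, so Goran is a knave.
With that fixed, Gus's statement is true, so Gus is a knight.
With that fixed, Yusuf's statement is true, so Yusuf is a knight.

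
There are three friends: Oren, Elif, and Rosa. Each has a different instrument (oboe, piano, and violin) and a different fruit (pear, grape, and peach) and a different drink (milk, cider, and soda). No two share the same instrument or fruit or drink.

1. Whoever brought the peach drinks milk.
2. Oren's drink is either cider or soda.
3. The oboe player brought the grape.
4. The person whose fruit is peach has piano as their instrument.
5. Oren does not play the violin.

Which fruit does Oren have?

With clues 1–2, peach is impossible for Oren's fruit.
With clues 1–5, pear is impossible for Oren's fruit.
That leaves grape.

grape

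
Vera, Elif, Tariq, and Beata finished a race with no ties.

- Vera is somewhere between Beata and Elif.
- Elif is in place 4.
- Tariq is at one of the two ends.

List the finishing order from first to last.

Tariq, Beata, Vera, Elif

From clue 1: Vera is in {2,3}.
From clues 1–2: Elif → place 4.
From clues 1–3: Tariq → place 1, Beata → place 2, Vera → place 3.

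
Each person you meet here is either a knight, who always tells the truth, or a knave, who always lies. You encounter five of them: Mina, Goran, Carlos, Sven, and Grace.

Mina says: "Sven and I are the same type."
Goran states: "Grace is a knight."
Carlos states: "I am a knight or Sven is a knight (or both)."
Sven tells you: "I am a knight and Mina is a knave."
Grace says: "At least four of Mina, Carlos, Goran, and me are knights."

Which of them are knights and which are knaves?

Mina: knave, Goran: knave, Carlos: knight, Sven: knight, Grace: knave

Consider Mina. Suppose Mina is a knight.
Then no assignment of the remaining roles makes every statement match its speaker's type — contradiction.
So Mina is a knave.
With that fixed, Grace's statement is false, so Grace is a knave.
With that fixed, Goran's statement is false, so Goran is a knave.
Consider Carlos. Suppose Carlos is a knave.
Then no assignment of the remaining roles makes every statement match its speaker's type — contradiction.
So Carlos is a knight.
Consider Sven. Suppose Sven is a knave.
Then Mina's statement comes out true, contradicting Mina being a knave.
So Sven is a knight.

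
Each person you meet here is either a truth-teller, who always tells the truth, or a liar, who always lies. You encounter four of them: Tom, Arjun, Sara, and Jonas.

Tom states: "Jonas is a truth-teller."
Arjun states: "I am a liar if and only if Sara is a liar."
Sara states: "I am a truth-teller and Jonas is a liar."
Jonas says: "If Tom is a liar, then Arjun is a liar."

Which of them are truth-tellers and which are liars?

Consider Tom. Suppose Tom is a truth-teller.
Then no assignment of the remaining roles makes every statement match its speaker's type — contradiction.
So Tom is a liar.
Consider Arjun. Suppose Arjun is a liar.
Then no assignment of the remaining roles makes every statement match its speaker's type — contradiction.
So Arjun is a truth-teller.
With that fixed, Jonas's statement is false, so Jonas is a liar.
Consider Sara. Suppose Sara is a liar.
Then Arjun's statement comes out false, contradicting Arjun being a truth-teller.
So Sara is a truth-teller.

Tom: liar, Arjun: truth-teller, Sara: truth-teller, Jonas: liar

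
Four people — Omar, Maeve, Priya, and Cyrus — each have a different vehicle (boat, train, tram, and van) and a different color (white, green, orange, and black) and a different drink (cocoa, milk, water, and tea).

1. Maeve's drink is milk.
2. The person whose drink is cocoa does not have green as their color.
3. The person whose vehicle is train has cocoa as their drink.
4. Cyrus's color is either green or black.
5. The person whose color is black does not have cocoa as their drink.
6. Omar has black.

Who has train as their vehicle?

Priya

With clues 1–3, Maeve is impossible for the one with vehicle train.
With clues 1–5, Cyrus is impossible for the one with vehicle train.
With clues 1–6, Omar is impossible for the one with vehicle train.
That leaves Priya.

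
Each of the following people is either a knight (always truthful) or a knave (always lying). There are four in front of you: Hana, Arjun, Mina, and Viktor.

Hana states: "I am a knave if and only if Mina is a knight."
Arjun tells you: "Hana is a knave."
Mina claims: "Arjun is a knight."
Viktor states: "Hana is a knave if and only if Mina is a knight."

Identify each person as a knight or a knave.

Consider Hana. Suppose Hana is a knave.
Then no assignment of the remaining roles makes every statement match its speaker's type — contradiction.
So Hana is a knight.
With that fixed, Arjun's statement is false, so Arjun is a knave.
With that fixed, Mina's statement is false, so Mina is a knave.
With that fixed, Viktor's statement is true, so Viktor is a knight.

Hana: knight, Arjun: knave, Mina: knave, Viktor: knight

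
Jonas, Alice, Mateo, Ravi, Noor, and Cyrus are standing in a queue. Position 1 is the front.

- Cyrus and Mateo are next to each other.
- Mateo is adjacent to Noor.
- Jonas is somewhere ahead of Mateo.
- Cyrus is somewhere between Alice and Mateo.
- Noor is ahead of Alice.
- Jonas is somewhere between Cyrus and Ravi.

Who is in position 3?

With clues 1–5, Alice, Cyrus, Jonas, and Ravi are ruled out for position 3.
With clues 1–6, Mateo is ruled out for position 3.
So position 3 is Noor.

Noor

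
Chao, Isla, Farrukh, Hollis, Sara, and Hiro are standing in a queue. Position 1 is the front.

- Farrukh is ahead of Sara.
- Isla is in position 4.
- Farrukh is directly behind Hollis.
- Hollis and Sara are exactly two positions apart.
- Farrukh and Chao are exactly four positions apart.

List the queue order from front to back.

Hollis, Farrukh, Sara, Isla, Hiro, Chao

From clue 1: Farrukh is in {1,2,3,4,5}.
From clues 1–2: Isla → position 4.
From clues 1–3: Farrukh is in {2,3}.
From clues 1–4: Hollis → position 1, Farrukh → position 2, Sara → position 3.
From clues 1–5: Hiro → position 5, Chao → position 6.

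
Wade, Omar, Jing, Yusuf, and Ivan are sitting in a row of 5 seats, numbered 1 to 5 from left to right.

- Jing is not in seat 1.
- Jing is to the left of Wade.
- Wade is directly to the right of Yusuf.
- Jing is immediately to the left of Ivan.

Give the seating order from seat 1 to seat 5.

Omar, Jing, Ivan, Yusuf, Wade

From clue 1: Jing is in {2,3,4,5}.
From clues 1–2: Wade is in {3,4,5}.
From clues 1–3: Wade is in {4,5}.
From clues 1–4: Omar → seat 1, Jing → seat 2, Ivan → seat 3, Yusuf → seat 4, Wade → seat 5.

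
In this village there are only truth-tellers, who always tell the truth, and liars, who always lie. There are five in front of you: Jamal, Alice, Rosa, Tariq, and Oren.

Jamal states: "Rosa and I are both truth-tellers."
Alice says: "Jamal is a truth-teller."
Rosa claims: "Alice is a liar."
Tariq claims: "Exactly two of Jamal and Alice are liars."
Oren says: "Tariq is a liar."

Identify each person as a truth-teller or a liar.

Consider Jamal. Suppose Jamal is a truth-teller.
Then no assignment of the remaining roles makes every statement match its speaker's type — contradiction.
So Jamal is a liar.
With that fixed, Alice's statement is false, so Alice is a liar.
With that fixed, Rosa's statement is true, so Rosa is a truth-teller.
With that fixed, Tariq's statement is true, so Tariq is a truth-teller.
With that fixed, Oren's statement is false, so Oren is a liar.

Jamal: liar, Alice: liar, Rosa: truth-teller, Tariq: truth-teller, Oren: liar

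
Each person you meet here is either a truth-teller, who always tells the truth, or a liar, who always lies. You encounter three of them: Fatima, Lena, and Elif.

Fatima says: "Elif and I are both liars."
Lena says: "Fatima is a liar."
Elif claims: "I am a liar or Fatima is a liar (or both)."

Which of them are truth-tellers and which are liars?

Consider Fatima. Suppose Fatima is a truth-teller.
Then Fatima's own statement would have to be true, but it can't be — contradiction.
So Fatima is a liar.
With that fixed, Lena's statement is true, so Lena is a truth-teller.
With that fixed, Elif's statement is true, so Elif is a truth-teller.

Fatima: liar, Lena: truth-teller, Elif: truth-teller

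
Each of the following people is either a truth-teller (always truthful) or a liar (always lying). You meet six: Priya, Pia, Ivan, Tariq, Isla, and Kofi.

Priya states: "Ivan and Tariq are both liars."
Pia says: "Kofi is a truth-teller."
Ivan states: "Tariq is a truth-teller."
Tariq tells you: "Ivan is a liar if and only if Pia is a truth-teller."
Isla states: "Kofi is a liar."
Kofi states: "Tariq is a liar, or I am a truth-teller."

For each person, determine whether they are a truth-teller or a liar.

Consider Priya. Suppose Priya is a truth-teller.
Then no assignment of the remaining roles makes every statement match its speaker's type — contradiction.
So Priya is a liar.
Consider Pia. Suppose Pia is a truth-teller.
Then no assignment of the remaining roles makes every statement match its speaker's type — contradiction.
So Pia is a liar.
Consider Ivan. Suppose Ivan is a liar.
Then no assignment of the remaining roles makes every statement match its speaker's type — contradiction.
So Ivan is a truth-teller.
With that fixed, Tariq's statement is true, so Tariq is a truth-teller.
Consider Isla. Suppose Isla is a liar.
Then no assignment of the remaining roles makes every statement match its speaker's type — contradiction.
So Isla is a truth-teller.
Consider Kofi. Suppose Kofi is a truth-teller.
Then Pia's statement comes out true, contradicting Pia being a liar.
So Kofi is a liar.

Priya: liar, Pia: liar, Ivan: truth-teller, Tariq: truth-teller, Isla: truth-teller, Kofi: liar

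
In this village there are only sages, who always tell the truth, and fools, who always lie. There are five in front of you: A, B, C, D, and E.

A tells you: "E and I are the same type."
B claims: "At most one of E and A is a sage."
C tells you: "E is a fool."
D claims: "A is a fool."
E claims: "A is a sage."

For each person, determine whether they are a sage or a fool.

A: sage, B: fool, C: fool, D: fool, E: sage

Consider A. Suppose A is a fool.
Then no assignment of the remaining roles makes every statement match its speaker's type — contradiction.
So A is a sage.
With that fixed, D's statement is false, so D is a fool.
With that fixed, E's statement is true, so E is a sage.
With that fixed, B's statement is false, so B is a fool.
With that fixed, C's statement is false, so C is a fool.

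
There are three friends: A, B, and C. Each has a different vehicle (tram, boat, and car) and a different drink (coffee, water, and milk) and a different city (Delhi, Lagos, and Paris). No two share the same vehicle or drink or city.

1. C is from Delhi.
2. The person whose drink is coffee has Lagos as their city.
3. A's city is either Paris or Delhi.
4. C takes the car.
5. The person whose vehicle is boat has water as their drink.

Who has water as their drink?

With clues 1–3, B is impossible for the one with drink water.
With clues 1–5, C is impossible for the one with drink water.
That leaves A.

A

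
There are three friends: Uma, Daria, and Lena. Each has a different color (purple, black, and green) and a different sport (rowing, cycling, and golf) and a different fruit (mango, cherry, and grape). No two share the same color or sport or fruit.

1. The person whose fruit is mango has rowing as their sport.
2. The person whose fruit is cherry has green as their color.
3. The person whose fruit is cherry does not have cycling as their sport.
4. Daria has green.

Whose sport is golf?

Daria

With clues 1–4, Lena and Uma are impossible for the one with sport golf.
That leaves Daria.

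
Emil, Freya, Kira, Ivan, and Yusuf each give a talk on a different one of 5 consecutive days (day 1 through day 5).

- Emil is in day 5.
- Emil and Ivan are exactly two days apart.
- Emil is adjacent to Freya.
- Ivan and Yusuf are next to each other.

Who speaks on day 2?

Yusuf

With clue 1, Emil is ruled out for day 2.
With clues 1–2, Ivan is ruled out for day 2.
With clues 1–3, Freya is ruled out for day 2.
With clues 1–4, Kira is ruled out for day 2.
So day 2 is Yusuf.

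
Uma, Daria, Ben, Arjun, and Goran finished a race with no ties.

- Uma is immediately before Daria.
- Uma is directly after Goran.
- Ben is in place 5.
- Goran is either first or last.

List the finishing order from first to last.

Goran, Uma, Daria, Arjun, Ben

From clue 1: Uma is in {1,2,3,4}.
From clues 1–2: Uma is in {2,3,4}.
From clues 1–3: Ben → place 5.
From clues 1–4: Goran → place 1, Uma → place 2, Daria → place 3, Arjun → place 4.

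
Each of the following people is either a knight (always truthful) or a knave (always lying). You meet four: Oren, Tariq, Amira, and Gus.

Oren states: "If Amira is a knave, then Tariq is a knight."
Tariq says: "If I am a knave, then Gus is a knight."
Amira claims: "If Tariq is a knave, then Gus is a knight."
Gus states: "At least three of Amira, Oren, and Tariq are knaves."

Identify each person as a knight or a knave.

Consider Oren. Suppose Oren is a knave.
Then no assignment of the remaining roles makes every statement match its speaker's type — contradiction.
So Oren is a knight.
With that fixed, Gus's statement is false, so Gus is a knave.
Consider Tariq. Suppose Tariq is a knave.
Then no assignment of the remaining roles makes every statement match its speaker's type — contradiction.
So Tariq is a knight.
With that fixed, Amira's statement is true, so Amira is a knight.

Oren: knight, Tariq: knight, Amira: knight, Gus: knave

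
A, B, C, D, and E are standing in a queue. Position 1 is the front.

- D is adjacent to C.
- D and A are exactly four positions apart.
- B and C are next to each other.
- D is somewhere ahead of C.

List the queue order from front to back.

From clues 1–2: A is in {1,5}.
From clues 1–3: B → position 3.
From clues 1–4: D → position 1, C → position 2, E → position 4, A → position 5.

D, C, B, E, A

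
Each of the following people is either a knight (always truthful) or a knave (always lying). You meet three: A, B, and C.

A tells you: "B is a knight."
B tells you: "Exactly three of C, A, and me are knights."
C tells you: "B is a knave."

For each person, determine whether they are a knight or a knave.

Consider A. Suppose A is a knight.
Then no assignment of the remaining roles makes every statement match its speaker's type — contradiction.
So A is a knave.
With that fixed, B's statement is false, so B is a knave.
With that fixed, C's statement is true, so C is a knight.

A: knave, B: knave, C: knight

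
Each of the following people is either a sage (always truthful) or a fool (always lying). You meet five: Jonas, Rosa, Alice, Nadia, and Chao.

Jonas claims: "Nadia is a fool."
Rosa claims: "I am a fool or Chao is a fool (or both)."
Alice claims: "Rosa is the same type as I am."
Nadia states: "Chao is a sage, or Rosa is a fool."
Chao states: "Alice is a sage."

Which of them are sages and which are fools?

Consider Jonas. Suppose Jonas is a fool.
Then no assignment of the remaining roles makes every statement match its speaker's type — contradiction.
So Jonas is a sage.
Consider Rosa. Suppose Rosa is a fool.
Then Rosa's own statement would have to be false, but it can't be — contradiction.
So Rosa is a sage.
Consider Alice. Suppose Alice is a sage.
Then no assignment of the remaining roles makes every statement match its speaker's type — contradiction.
So Alice is a fool.
With that fixed, Chao's statement is false, so Chao is a fool.
With that fixed, Nadia's statement is false, so Nadia is a fool.

Jonas: sage, Rosa: sage, Alice: fool, Nadia: fool, Chao: fool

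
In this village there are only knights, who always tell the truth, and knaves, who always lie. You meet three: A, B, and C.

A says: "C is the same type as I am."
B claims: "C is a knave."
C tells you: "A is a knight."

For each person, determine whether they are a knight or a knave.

A: knight, B: knave, C: knight

Consider A. Suppose A is a knave.
Then no assignment of the remaining roles makes every statement match its speaker's type — contradiction.
So A is a knight.
With that fixed, C's statement is true, so C is a knight.
With that fixed, B's statement is false, so B is a knave.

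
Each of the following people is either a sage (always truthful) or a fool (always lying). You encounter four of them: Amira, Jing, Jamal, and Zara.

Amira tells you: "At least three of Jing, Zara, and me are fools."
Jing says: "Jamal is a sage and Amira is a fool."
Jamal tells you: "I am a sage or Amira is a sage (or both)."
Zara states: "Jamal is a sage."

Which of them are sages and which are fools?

Amira: fool, Jing: sage, Jamal: sage, Zara: sage

Consider Amira. Suppose Amira is a sage.
Then Amira's own statement would have to be true, but it can't be — contradiction.
So Amira is a fool.
Consider Jing. Suppose Jing is a fool.
Then no assignment of the remaining roles makes every statement match its speaker's type — contradiction.
So Jing is a sage.
Consider Jamal. Suppose Jamal is a fool.
Then Jing's statement comes out false, contradicting Jing being a sage.
So Jamal is a sage.
With that fixed, Zara's statement is true, so Zara is a sage.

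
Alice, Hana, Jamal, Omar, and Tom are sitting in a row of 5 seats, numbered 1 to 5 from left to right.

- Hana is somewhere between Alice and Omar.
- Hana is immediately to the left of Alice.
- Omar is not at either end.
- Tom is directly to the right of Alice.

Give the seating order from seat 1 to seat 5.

From clue 1: Hana is in {2,3,4}.
From clues 1–2: Alice is in {3,4,5}.
From clues 1–3: Alice is in {4,5}.
From clues 1–4: Jamal → seat 1, Omar → seat 2, Hana → seat 3, Alice → seat 4, Tom → seat 5.

Jamal, Omar, Hana, Alice, Tom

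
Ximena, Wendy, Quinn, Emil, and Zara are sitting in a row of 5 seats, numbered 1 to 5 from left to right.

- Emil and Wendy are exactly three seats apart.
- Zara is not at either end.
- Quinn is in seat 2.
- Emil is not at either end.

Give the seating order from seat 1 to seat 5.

From clue 1: Wendy is in {1,2,4,5}.
From clues 1–2: Zara is in {2,3,4}.
From clues 1–3: Quinn → seat 2, Zara → seat 3, Ximena → seat 5.
From clues 1–4: Wendy → seat 1, Emil → seat 4.

Wendy, Quinn, Zara, Emil, Ximena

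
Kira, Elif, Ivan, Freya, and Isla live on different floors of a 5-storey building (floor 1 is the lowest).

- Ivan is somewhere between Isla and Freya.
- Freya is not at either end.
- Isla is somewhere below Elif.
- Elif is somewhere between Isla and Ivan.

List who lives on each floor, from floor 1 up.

Isla, Elif, Ivan, Freya, Kira

From clue 1: Ivan is in {2,3,4}.
From clues 1–3: Ivan is in {2,3}.
From clues 1–4: Isla → floor 1, Elif → floor 2, Ivan → floor 3, Freya → floor 4, Kira → floor 5.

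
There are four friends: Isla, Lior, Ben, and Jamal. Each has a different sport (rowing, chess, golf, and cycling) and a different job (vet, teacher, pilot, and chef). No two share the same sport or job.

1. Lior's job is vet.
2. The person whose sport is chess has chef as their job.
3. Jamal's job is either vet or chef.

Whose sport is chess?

With clues 1–2, Lior is impossible for the one with sport chess.
With clues 1–3, Ben and Isla are impossible for the one with sport chess.
That leaves Jamal.

Jamal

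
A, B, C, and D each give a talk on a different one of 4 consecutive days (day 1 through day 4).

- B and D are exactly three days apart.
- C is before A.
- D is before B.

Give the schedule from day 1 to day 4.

D, C, A, B

From clue 1: A is in {2,3}.
From clues 1–2: C → day 2, A → day 3.
From clues 1–3: D → day 1, B → day 4.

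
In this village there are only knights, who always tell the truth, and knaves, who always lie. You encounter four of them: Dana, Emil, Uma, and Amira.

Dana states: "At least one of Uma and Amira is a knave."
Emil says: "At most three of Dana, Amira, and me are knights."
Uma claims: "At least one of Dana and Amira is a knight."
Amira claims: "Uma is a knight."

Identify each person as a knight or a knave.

Dana: knave, Emil: knight, Uma: knight, Amira: knight

Regardless of anyone's role, Emil's statement is true, so Emil is a knight.
Consider Dana. Suppose Dana is a knight.
Then no assignment of the remaining roles makes every statement match its speaker's type — contradiction.
So Dana is a knave.
Consider Uma. Suppose Uma is a knave.
Then Dana's statement comes out true, contradicting Dana being a knave.
So Uma is a knight.
With that fixed, Amira's statement is true, so Amira is a knight.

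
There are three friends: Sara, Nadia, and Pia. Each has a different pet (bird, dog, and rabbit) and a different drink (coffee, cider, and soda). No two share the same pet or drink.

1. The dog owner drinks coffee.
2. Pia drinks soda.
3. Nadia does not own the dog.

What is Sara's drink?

With clues 1–2, soda is impossible for Sara's drink.
With clues 1–3, cider is impossible for Sara's drink.
That leaves coffee.

coffee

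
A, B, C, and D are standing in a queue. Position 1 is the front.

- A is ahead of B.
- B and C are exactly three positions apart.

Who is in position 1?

With clue 1, B is ruled out for position 1.
With clues 1–2, A and D are ruled out for position 1.
So position 1 is C.

C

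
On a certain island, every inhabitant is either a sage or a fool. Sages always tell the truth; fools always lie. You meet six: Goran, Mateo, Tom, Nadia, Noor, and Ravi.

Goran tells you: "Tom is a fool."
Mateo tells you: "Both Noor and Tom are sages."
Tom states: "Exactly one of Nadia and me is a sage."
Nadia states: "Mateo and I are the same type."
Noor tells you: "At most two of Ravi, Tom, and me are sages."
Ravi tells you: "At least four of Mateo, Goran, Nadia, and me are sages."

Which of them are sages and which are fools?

Goran: fool, Mateo: sage, Tom: sage, Nadia: fool, Noor: sage, Ravi: fool

Consider Goran. Suppose Goran is a sage.
Then no assignment of the remaining roles makes every statement match its speaker's type — contradiction.
So Goran is a fool.
With that fixed, Ravi's statement is false, so Ravi is a fool.
With that fixed, Noor's statement is true, so Noor is a sage.
Consider Mateo. Suppose Mateo is a fool.
Then whichever role Nadia has, Nadia's statement has the wrong truth value — contradiction.
So Mateo is a sage.
Consider Tom. Suppose Tom is a fool.
Then Goran's statement comes out true, contradicting Goran being a fool.
So Tom is a sage.
Consider Nadia. Suppose Nadia is a sage.
Then Tom's statement comes out false, contradicting Tom being a sage.
So Nadia is a fool.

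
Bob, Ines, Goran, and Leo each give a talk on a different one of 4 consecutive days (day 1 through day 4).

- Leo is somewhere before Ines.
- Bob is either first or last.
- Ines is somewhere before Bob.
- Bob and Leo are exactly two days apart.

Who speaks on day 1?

With clue 1, Ines is ruled out for day 1.
With clues 1–3, Bob is ruled out for day 1.
With clues 1–4, Leo is ruled out for day 1.
So day 1 is Goran.

Goran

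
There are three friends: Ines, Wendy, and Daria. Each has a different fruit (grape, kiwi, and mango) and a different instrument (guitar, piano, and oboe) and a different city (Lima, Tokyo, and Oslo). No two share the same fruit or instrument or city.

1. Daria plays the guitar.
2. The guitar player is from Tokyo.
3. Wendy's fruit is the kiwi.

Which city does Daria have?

Tokyo

With clues 1–2, Lima and Oslo are impossible for Daria's city.
That leaves Tokyo.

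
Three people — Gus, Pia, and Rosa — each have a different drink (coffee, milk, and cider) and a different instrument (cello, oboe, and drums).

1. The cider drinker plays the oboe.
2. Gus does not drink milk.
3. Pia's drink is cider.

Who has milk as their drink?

With clues 1–2, Gus is impossible for the one with drink milk.
With clues 1–3, Pia is impossible for the one with drink milk.
That leaves Rosa.

Rosa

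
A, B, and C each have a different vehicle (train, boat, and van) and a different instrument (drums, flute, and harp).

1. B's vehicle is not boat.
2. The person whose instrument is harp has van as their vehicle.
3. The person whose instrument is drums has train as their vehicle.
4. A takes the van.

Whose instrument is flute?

C

With clues 1–3, B is impossible for the one with instrument flute.
With clues 1–4, A is impossible for the one with instrument flute.
That leaves C.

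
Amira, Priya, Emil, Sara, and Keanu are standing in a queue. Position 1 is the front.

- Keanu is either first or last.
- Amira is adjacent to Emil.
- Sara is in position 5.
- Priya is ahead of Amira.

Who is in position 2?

Priya

With clue 1, Keanu is ruled out for position 2.
With clues 1–3, Sara is ruled out for position 2.
With clues 1–4, Amira and Emil are ruled out for position 2.
So position 2 is Priya.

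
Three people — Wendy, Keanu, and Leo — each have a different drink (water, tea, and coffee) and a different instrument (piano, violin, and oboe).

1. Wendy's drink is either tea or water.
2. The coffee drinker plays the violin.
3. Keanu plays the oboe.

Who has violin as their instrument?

Leo

With clues 1–2, Wendy is impossible for the one with instrument violin.
With clues 1–3, Keanu is impossible for the one with instrument violin.
That leaves Leo.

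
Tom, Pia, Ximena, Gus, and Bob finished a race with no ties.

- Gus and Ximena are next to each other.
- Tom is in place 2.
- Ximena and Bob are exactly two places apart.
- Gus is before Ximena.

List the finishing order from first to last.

Pia, Tom, Bob, Gus, Ximena

From clues 1–2: Tom → place 2.
From clues 1–3: Gus → place 4.
From clues 1–4: Pia → place 1, Bob → place 3, Ximena → place 5.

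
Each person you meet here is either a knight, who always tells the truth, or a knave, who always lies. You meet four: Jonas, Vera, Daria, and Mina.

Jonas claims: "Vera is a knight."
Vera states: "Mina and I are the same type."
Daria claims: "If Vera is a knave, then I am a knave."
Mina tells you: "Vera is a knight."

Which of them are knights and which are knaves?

Jonas: knight, Vera: knight, Daria: knight, Mina: knight

Consider Jonas. Suppose Jonas is a knave.
Then no assignment of the remaining roles makes every statement match its speaker's type — contradiction.
So Jonas is a knight.
Consider Vera. Suppose Vera is a knave.
Then Jonas's statement comes out false, contradicting Jonas being a knight.
So Vera is a knight.
With that fixed, Daria's statement is true, so Daria is a knight.
With that fixed, Mina's statement is true, so Mina is a knight.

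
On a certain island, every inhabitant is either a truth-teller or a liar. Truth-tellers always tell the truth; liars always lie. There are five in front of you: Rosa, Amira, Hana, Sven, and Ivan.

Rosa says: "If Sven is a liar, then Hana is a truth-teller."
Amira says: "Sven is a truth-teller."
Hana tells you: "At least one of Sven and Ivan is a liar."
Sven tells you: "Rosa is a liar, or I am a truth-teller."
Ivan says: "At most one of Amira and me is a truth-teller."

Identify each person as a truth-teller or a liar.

Rosa: truth-teller, Amira: liar, Hana: truth-teller, Sven: liar, Ivan: truth-teller

Consider Rosa. Suppose Rosa is a liar.
Then no assignment of the remaining roles makes every statement match its speaker's type — contradiction.
So Rosa is a truth-teller.
Consider Amira. Suppose Amira is a truth-teller.
Then whichever role Ivan has, Ivan's statement has the wrong truth value — contradiction.
So Amira is a liar.
With that fixed, Ivan's statement is true, so Ivan is a truth-teller.
Consider Hana. Suppose Hana is a liar.
Then no assignment of the remaining roles makes every statement match its speaker's type — contradiction.
So Hana is a truth-teller.
Consider Sven. Suppose Sven is a truth-teller.
Then Amira's statement comes out true, contradicting Amira being a liar.
So Sven is a liar.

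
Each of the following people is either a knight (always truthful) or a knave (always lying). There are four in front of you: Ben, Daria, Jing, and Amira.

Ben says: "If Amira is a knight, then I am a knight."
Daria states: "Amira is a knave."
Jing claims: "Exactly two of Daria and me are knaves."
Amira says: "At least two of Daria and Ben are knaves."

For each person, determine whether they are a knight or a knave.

Consider Ben. Suppose Ben is a knave.
Then no assignment of the remaining roles makes every statement match its speaker's type — contradiction.
So Ben is a knight.
With that fixed, Amira's statement is false, so Amira is a knave.
With that fixed, Daria's statement is true, so Daria is a knight.
With that fixed, Jing's statement is false, so Jing is a knave.

Ben: knight, Daria: knight, Jing: knave, Amira: knave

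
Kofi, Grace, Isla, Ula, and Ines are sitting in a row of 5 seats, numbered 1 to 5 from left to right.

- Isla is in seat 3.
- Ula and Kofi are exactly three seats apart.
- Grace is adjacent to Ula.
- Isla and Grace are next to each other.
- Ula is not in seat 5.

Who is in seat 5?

Ines

With clue 1, Isla is ruled out for seat 5.
With clues 1–4, Grace and Kofi are ruled out for seat 5.
With clues 1–5, Ula is ruled out for seat 5.
So seat 5 is Ines.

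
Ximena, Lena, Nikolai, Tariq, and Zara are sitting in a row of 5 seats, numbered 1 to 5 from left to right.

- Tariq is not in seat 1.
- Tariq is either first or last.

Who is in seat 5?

With clues 1–2, Lena, Nikolai, Ximena, and Zara are ruled out for seat 5.
So seat 5 is Tariq.

Tariq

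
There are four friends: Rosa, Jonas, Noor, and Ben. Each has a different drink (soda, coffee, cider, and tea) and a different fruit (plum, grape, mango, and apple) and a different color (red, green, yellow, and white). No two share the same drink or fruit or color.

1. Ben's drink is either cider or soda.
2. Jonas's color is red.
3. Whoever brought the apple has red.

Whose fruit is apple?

Jonas

With clues 1–3, Ben, Noor, and Rosa are impossible for the one with fruit apple.
That leaves Jonas.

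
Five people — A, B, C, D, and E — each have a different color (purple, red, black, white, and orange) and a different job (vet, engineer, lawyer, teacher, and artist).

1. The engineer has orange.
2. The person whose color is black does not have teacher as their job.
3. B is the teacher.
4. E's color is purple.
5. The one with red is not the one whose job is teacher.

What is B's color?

white

With clues 1–3, black and orange are impossible for B's color.
With clues 1–4, purple is impossible for B's color.
With clues 1–5, red is impossible for B's color.
That leaves white.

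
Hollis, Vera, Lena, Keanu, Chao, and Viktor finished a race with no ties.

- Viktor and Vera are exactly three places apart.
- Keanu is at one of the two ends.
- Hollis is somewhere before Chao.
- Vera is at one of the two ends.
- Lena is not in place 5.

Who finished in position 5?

With clues 1–2, Keanu is ruled out for place 5.
With clues 1–3, Hollis is ruled out for place 5.
With clues 1–4, Vera and Viktor are ruled out for place 5.
With clues 1–5, Lena is ruled out for place 5.
So place 5 is Chao.

Chao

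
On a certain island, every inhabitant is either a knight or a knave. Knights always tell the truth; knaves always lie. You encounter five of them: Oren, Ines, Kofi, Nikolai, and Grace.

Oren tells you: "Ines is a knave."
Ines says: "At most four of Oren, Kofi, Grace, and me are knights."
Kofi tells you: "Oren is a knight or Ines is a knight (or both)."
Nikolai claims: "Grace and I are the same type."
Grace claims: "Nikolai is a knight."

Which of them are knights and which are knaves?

Regardless of anyone's role, Ines's statement is true, so Ines is a knight.
With that fixed, Kofi's statement is true, so Kofi is a knight.
With that fixed, Oren's statement is false, so Oren is a knave.
Consider Nikolai. Suppose Nikolai is a knave.
Then no assignment of the remaining roles makes every statement match its speaker's type — contradiction.
So Nikolai is a knight.
With that fixed, Grace's statement is true, so Grace is a knight.

Oren: knave, Ines: knight, Kofi: knight, Nikolai: knight, Grace: knight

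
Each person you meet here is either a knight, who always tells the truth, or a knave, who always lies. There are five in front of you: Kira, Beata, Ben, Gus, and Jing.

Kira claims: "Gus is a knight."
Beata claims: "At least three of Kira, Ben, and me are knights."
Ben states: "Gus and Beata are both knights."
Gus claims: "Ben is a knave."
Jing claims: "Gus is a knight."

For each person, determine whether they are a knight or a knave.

Consider Kira. Suppose Kira is a knave.
Then no assignment of the remaining roles makes every statement match its speaker's type — contradiction.
So Kira is a knight.
Consider Beata. Suppose Beata is a knight.
Then no assignment of the remaining roles makes every statement match its speaker's type — contradiction.
So Beata is a knave.
With that fixed, Ben's statement is false, so Ben is a knave.
With that fixed, Gus's statement is true, so Gus is a knight.
With that fixed, Jing's statement is true, so Jing is a knight.

Kira: knight, Beata: knave, Ben: knave, Gus: knight, Jing: knight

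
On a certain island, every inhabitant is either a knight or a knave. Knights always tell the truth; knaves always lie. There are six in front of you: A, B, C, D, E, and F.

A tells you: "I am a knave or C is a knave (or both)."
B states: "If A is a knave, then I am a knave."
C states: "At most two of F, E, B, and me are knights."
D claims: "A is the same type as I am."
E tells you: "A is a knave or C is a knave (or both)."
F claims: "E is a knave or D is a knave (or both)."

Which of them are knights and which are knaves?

Consider A. Suppose A is a knave.
Then A's own statement would have to be false, but it can't be — contradiction.
So A is a knight.
With that fixed, B's statement is true, so B is a knight.
Consider C. Suppose C is a knight.
Then A's statement comes out false, contradicting A being a knight.
So C is a knave.
With that fixed, E's statement is true, so E is a knight.
Consider D. Suppose D is a knight.
Then no assignment of the remaining roles makes every statement match its speaker's type — contradiction.
So D is a knave.
With that fixed, F's statement is true, so F is a knight.

A: knight, B: knight, C: knave, D: knave, E: knight, F: knight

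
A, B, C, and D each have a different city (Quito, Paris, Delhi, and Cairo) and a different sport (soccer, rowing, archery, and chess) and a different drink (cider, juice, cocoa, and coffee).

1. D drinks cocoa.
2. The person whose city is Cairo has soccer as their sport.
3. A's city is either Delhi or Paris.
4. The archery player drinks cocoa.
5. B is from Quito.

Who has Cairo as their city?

With clues 1–3, A is impossible for the one with city Cairo.
With clues 1–4, D is impossible for the one with city Cairo.
With clues 1–5, B is impossible for the one with city Cairo.
That leaves C.

C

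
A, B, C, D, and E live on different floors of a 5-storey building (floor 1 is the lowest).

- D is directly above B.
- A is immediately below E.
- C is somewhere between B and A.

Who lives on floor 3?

With clues 1–3, A, B, D, and E are ruled out for floor 3.
So floor 3 is C.

C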